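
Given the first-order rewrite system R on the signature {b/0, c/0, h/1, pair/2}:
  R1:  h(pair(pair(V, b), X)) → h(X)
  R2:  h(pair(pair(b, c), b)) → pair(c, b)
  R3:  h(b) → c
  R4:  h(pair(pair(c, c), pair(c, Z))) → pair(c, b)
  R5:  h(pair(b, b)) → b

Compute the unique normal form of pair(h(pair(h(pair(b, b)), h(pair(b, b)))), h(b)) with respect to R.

pair(b, c)

1. pair(h(pair(h(pair(b, b)), h(pair(b, b)))), h(b))  →  pair(h(pair(b, h(pair(b, b)))), h(b))   [R5 at 1.1.1]
2. pair(h(pair(b, h(pair(b, b)))), h(b))  →  pair(h(pair(b, b)), h(b))   [R5 at 1.1.2]
3. pair(h(pair(b, b)), h(b))  →  pair(b, h(b))   [R5 at 1]
4. pair(b, h(b))  →  pair(b, c)   [R3 at 2]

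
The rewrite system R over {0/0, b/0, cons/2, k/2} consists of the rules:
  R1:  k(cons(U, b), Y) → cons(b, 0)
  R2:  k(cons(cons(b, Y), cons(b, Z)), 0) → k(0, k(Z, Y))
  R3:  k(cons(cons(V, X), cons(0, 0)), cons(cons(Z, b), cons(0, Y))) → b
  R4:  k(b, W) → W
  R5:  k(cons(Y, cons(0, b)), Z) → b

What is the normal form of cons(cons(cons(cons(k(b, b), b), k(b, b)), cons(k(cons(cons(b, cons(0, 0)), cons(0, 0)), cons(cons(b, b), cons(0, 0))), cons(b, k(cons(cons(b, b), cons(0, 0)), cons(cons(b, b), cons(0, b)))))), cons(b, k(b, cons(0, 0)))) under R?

cons(cons(cons(cons(b, b), b), cons(b, cons(b, b))), cons(b, cons(0, 0)))

1. cons(cons(cons(cons(k(b, b), b), k(b, b)), cons(k(cons(cons(b, cons(0, 0)), cons(0, 0)), cons(cons(b, b), cons(0, 0))), cons(b, k(cons(cons(b, b), cons(0, 0)), cons(cons(b, b), cons(0, b)))))), cons(b, k(b, cons(0, 0))))  →  cons(cons(cons(cons(b, b), k(b, b)), cons(k(cons(cons(b, cons(0, 0)), cons(0, 0)), cons(cons(b, b), cons(0, 0))), cons(b, k(cons(cons(b, b), cons(0, 0)), cons(cons(b, b), cons(0, b)))))), cons(b, k(b, cons(0, 0))))   [R4 at 1.1.1.1]
2. cons(cons(cons(cons(b, b), k(b, b)), cons(k(cons(cons(b, cons(0, 0)), cons(0, 0)), cons(cons(b, b), cons(0, 0))), cons(b, k(cons(cons(b, b), cons(0, 0)), cons(cons(b, b), cons(0, b)))))), cons(b, k(b, cons(0, 0))))  →  cons(cons(cons(cons(b, b), b), cons(k(cons(cons(b, cons(0, 0)), cons(0, 0)), cons(cons(b, b), cons(0, 0))), cons(b, k(cons(cons(b, b), cons(0, 0)), cons(cons(b, b), cons(0, b)))))), cons(b, k(b, cons(0, 0))))   [R4 at 1.1.2]
3. cons(cons(cons(cons(b, b), b), cons(k(cons(cons(b, cons(0, 0)), cons(0, 0)), cons(cons(b, b), cons(0, 0))), cons(b, k(cons(cons(b, b), cons(0, 0)), cons(cons(b, b), cons(0, b)))))), cons(b, k(b, cons(0, 0))))  →  cons(cons(cons(cons(b, b), b), cons(b, cons(b, k(cons(cons(b, b), cons(0, 0)), cons(cons(b, b), cons(0, b)))))), cons(b, k(b, cons(0, 0))))   [R3 at 1.2.1]
4. cons(cons(cons(cons(b, b), b), cons(b, cons(b, k(cons(cons(b, b), cons(0, 0)), cons(cons(b, b), cons(0, b)))))), cons(b, k(b, cons(0, 0))))  →  cons(cons(cons(cons(b, b), b), cons(b, cons(b, b))), cons(b, k(b, cons(0, 0))))   [R3 at 1.2.2.2]
5. cons(cons(cons(cons(b, b), b), cons(b, cons(b, b))), cons(b, k(b, cons(0, 0))))  →  cons(cons(cons(cons(b, b), b), cons(b, cons(b, b))), cons(b, cons(0, 0)))   [R4 at 2.2]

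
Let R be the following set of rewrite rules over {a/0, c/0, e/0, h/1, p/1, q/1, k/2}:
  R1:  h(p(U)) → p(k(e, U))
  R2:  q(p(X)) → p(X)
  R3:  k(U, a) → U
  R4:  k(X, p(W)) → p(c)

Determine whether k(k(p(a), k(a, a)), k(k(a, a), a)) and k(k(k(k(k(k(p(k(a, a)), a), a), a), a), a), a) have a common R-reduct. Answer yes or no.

Reduce t₁ = k(k(p(a), k(a, a)), k(k(a, a), a)):
1. k(k(p(a), k(a, a)), k(k(a, a), a))  →  k(k(p(a), a), k(k(a, a), a))   [R3 at 1.2]
2. k(k(p(a), a), k(k(a, a), a))  →  k(p(a), k(k(a, a), a))   [R3 at 1]
3. k(p(a), k(k(a, a), a))  →  k(p(a), k(a, a))   [R3 at 2]
4. k(p(a), k(a, a))  →  k(p(a), a)   [R3 at 2]
5. k(p(a), a)  →  p(a)   [R3 at ε]

Reduce t₂ = k(k(k(k(k(k(p(k(a, a)), a), a), a), a), a), a):
1. k(k(k(k(k(k(p(k(a, a)), a), a), a), a), a), a)  →  k(k(k(k(k(p(k(a, a)), a), a), a), a), a)   [R3 at ε]
2. k(k(k(k(k(p(k(a, a)), a), a), a), a), a)  →  k(k(k(k(p(k(a, a)), a), a), a), a)   [R3 at ε]
3. k(k(k(k(p(k(a, a)), a), a), a), a)  →  k(k(k(p(k(a, a)), a), a), a)   [R3 at ε]
4. k(k(k(p(k(a, a)), a), a), a)  →  k(k(p(k(a, a)), a), a)   [R3 at ε]
5. k(k(p(k(a, a)), a), a)  →  k(p(k(a, a)), a)   [R3 at ε]
6. k(p(k(a, a)), a)  →  p(k(a, a))   [R3 at ε]
7. p(k(a, a))  →  p(a)   [R3 at 1]

yes — NF(t₁) = p(a), NF(t₂) = p(a)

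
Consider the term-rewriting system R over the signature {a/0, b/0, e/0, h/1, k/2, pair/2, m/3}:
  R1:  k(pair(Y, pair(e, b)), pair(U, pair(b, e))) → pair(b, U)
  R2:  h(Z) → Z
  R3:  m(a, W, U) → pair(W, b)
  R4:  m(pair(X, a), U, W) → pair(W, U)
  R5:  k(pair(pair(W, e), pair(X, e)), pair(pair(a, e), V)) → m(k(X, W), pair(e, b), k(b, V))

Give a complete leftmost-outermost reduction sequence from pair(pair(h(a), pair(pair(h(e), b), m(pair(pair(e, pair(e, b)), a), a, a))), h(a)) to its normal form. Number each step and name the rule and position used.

1. pair(pair(h(a), pair(pair(h(e), b), m(pair(pair(e, pair(e, b)), a), a, a))), h(a))  →  pair(pair(a, pair(pair(h(e), b), m(pair(pair(e, pair(e, b)), a), a, a))), h(a))   [R2 at 1.1]
2. pair(pair(a, pair(pair(h(e), b), m(pair(pair(e, pair(e, b)), a), a, a))), h(a))  →  pair(pair(a, pair(pair(e, b), m(pair(pair(e, pair(e, b)), a), a, a))), h(a))   [R2 at 1.2.1.1]
3. pair(pair(a, pair(pair(e, b), m(pair(pair(e, pair(e, b)), a), a, a))), h(a))  →  pair(pair(a, pair(pair(e, b), pair(a, a))), h(a))   [R4 at 1.2.2]
4. pair(pair(a, pair(pair(e, b), pair(a, a))), h(a))  →  pair(pair(a, pair(pair(e, b), pair(a, a))), a)   [R2 at 2]

pair(pair(a, pair(pair(e, b), pair(a, a))), a)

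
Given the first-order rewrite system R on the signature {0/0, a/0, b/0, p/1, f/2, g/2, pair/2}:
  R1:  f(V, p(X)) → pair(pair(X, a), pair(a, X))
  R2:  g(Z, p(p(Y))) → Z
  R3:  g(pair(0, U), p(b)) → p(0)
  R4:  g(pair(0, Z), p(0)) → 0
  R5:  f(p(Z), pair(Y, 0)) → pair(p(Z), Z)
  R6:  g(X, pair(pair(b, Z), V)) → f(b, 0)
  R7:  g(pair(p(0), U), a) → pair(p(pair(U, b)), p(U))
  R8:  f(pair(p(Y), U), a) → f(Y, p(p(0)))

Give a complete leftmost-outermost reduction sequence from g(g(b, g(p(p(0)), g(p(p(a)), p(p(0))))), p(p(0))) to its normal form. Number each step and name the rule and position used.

1. g(g(b, g(p(p(0)), g(p(p(a)), p(p(0))))), p(p(0)))  →  g(b, g(p(p(0)), g(p(p(a)), p(p(0)))))   [R2 at ε]
2. g(b, g(p(p(0)), g(p(p(a)), p(p(0)))))  →  g(b, g(p(p(0)), p(p(a))))   [R2 at 2.2]
3. g(b, g(p(p(0)), p(p(a))))  →  g(b, p(p(0)))   [R2 at 2]
4. g(b, p(p(0)))  →  b   [R2 at ε]

b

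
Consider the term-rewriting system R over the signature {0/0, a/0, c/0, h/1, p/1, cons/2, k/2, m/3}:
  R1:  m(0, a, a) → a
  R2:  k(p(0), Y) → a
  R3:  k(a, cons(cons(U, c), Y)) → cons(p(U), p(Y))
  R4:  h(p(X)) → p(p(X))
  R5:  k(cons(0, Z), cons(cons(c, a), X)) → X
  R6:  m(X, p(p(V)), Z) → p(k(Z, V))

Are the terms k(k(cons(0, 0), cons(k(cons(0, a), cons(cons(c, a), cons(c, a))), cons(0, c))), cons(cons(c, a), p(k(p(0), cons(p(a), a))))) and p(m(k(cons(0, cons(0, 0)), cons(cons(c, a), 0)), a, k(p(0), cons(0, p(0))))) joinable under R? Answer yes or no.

Reduce t₁ = k(k(cons(0, 0), cons(k(cons(0, a), cons(cons(c, a), cons(c, a))), cons(0, c))), cons(cons(c, a), p(k(p(0), cons(p(a), a))))):
1. k(k(cons(0, 0), cons(k(cons(0, a), cons(cons(c, a), cons(c, a))), cons(0, c))), cons(cons(c, a), p(k(p(0), cons(p(a), a)))))  →  k(k(cons(0, 0), cons(cons(c, a), cons(0, c))), cons(cons(c, a), p(k(p(0), cons(p(a), a)))))   [R5 at 1.2.1]
2. k(k(cons(0, 0), cons(cons(c, a), cons(0, c))), cons(cons(c, a), p(k(p(0), cons(p(a), a)))))  →  k(cons(0, c), cons(cons(c, a), p(k(p(0), cons(p(a), a)))))   [R5 at 1]
3. k(cons(0, c), cons(cons(c, a), p(k(p(0), cons(p(a), a)))))  →  p(k(p(0), cons(p(a), a)))   [R5 at ε]
4. p(k(p(0), cons(p(a), a)))  →  p(a)   [R2 at 1]

Reduce t₂ = p(m(k(cons(0, cons(0, 0)), cons(cons(c, a), 0)), a, k(p(0), cons(0, p(0))))):
1. p(m(k(cons(0, cons(0, 0)), cons(cons(c, a), 0)), a, k(p(0), cons(0, p(0)))))  →  p(m(0, a, k(p(0), cons(0, p(0)))))   [R5 at 1.1]
2. p(m(0, a, k(p(0), cons(0, p(0)))))  →  p(m(0, a, a))   [R2 at 1.3]
3. p(m(0, a, a))  →  p(a)   [R1 at 1]

yes — NF(t₁) = p(a), NF(t₂) = p(a)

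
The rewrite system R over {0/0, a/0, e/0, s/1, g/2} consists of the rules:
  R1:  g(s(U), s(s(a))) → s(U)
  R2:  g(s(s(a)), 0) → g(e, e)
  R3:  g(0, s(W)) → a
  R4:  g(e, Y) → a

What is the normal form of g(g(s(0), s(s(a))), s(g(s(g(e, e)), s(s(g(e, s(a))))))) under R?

1. g(g(s(0), s(s(a))), s(g(s(g(e, e)), s(s(g(e, s(a)))))))  →  g(s(0), s(g(s(g(e, e)), s(s(g(e, s(a)))))))   [R1 at 1]
2. g(s(0), s(g(s(g(e, e)), s(s(g(e, s(a)))))))  →  g(s(0), s(g(s(a), s(s(g(e, s(a)))))))   [R4 at 2.1.1.1]
3. g(s(0), s(g(s(a), s(s(g(e, s(a)))))))  →  g(s(0), s(g(s(a), s(s(a)))))   [R4 at 2.1.2.1.1]
4. g(s(0), s(g(s(a), s(s(a)))))  →  g(s(0), s(s(a)))   [R1 at 2.1]
5. g(s(0), s(s(a)))  →  s(0)   [R1 at ε]

s(0)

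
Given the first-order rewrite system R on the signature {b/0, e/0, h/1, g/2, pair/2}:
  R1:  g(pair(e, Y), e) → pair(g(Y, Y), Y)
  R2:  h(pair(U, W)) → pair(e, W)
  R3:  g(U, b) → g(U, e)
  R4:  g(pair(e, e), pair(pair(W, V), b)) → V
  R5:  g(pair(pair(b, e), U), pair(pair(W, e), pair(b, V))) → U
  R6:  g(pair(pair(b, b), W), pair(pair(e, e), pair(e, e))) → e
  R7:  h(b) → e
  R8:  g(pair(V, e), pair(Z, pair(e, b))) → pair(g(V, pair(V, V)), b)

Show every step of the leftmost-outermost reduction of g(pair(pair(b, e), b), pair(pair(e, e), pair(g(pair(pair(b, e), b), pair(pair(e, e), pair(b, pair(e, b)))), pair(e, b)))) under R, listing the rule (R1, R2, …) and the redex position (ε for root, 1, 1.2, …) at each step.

1. g(pair(pair(b, e), b), pair(pair(e, e), pair(g(pair(pair(b, e), b), pair(pair(e, e), pair(b, pair(e, b)))), pair(e, b))))  →  g(pair(pair(b, e), b), pair(pair(e, e), pair(b, pair(e, b))))   [R5 at 2.2.1]
2. g(pair(pair(b, e), b), pair(pair(e, e), pair(b, pair(e, b))))  →  b   [R5 at ε]

b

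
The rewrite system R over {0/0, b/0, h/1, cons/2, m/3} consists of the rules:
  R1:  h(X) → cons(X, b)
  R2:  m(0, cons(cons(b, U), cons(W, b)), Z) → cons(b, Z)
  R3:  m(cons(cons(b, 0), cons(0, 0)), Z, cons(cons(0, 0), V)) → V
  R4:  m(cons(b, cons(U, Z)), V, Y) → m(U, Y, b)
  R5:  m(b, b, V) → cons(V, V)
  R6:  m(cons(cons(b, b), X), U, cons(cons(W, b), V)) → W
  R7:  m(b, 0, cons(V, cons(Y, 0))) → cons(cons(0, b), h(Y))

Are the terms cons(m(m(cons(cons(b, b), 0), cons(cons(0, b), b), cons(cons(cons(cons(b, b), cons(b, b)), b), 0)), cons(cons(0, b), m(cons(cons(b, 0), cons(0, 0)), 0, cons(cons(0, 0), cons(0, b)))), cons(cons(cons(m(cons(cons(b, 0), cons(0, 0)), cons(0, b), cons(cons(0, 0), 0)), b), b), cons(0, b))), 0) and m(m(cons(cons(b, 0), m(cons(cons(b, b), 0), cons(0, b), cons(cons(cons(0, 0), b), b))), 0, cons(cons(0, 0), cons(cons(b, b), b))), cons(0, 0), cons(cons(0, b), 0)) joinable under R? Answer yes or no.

Reduce t₁ = cons(m(m(cons(cons(b, b), 0), cons(cons(0, b), b), cons(cons(cons(cons(b, b), cons(b, b)), b), 0)), cons(cons(0, b), m(cons(cons(b, 0), cons(0, 0)), 0, cons(cons(0, 0), cons(0, b)))), cons(cons(cons(m(cons(cons(b, 0), cons(0, 0)), cons(0, b), cons(cons(0, 0), 0)), b), b), cons(0, b))), 0):
1. cons(m(m(cons(cons(b, b), 0), cons(cons(0, b), b), cons(cons(cons(cons(b, b), cons(b, b)), b), 0)), cons(cons(0, b), m(cons(cons(b, 0), cons(0, 0)), 0, cons(cons(0, 0), cons(0, b)))), cons(cons(cons(m(cons(cons(b, 0), cons(0, 0)), cons(0, b), cons(cons(0, 0), 0)), b), b), cons(0, b))), 0)  →  cons(m(cons(cons(b, b), cons(b, b)), cons(cons(0, b), m(cons(cons(b, 0), cons(0, 0)), 0, cons(cons(0, 0), cons(0, b)))), cons(cons(cons(m(cons(cons(b, 0), cons(0, 0)), cons(0, b), cons(cons(0, 0), 0)), b), b), cons(0, b))), 0)   [R6 at 1.1]
2. cons(m(cons(cons(b, b), cons(b, b)), cons(cons(0, b), m(cons(cons(b, 0), cons(0, 0)), 0, cons(cons(0, 0), cons(0, b)))), cons(cons(cons(m(cons(cons(b, 0), cons(0, 0)), cons(0, b), cons(cons(0, 0), 0)), b), b), cons(0, b))), 0)  →  cons(cons(m(cons(cons(b, 0), cons(0, 0)), cons(0, b), cons(cons(0, 0), 0)), b), 0)   [R6 at 1]
3. cons(cons(m(cons(cons(b, 0), cons(0, 0)), cons(0, b), cons(cons(0, 0), 0)), b), 0)  →  cons(cons(0, b), 0)   [R3 at 1.1]

Reduce t₂ = m(m(cons(cons(b, 0), m(cons(cons(b, b), 0), cons(0, b), cons(cons(cons(0, 0), b), b))), 0, cons(cons(0, 0), cons(cons(b, b), b))), cons(0, 0), cons(cons(0, b), 0)):
1. m(m(cons(cons(b, 0), m(cons(cons(b, b), 0), cons(0, b), cons(cons(cons(0, 0), b), b))), 0, cons(cons(0, 0), cons(cons(b, b), b))), cons(0, 0), cons(cons(0, b), 0))  →  m(m(cons(cons(b, 0), cons(0, 0)), 0, cons(cons(0, 0), cons(cons(b, b), b))), cons(0, 0), cons(cons(0, b), 0))   [R6 at 1.1.2]
2. m(m(cons(cons(b, 0), cons(0, 0)), 0, cons(cons(0, 0), cons(cons(b, b), b))), cons(0, 0), cons(cons(0, b), 0))  →  m(cons(cons(b, b), b), cons(0, 0), cons(cons(0, b), 0))   [R3 at 1]
3. m(cons(cons(b, b), b), cons(0, 0), cons(cons(0, b), 0))  →  0   [R6 at ε]

no — NF(t₁) = cons(cons(0, b), 0), NF(t₂) = 0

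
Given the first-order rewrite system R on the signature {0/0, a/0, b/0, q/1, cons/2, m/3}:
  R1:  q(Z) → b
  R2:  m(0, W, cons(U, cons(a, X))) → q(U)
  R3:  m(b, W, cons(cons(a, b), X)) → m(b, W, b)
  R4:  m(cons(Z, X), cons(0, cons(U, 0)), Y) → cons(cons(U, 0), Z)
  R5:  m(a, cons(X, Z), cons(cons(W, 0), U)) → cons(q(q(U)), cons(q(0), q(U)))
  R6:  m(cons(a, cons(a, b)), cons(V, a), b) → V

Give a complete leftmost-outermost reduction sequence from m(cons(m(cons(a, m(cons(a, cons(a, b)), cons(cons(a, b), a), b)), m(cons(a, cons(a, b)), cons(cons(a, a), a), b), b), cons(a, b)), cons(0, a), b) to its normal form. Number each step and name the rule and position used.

0

1. m(cons(m(cons(a, m(cons(a, cons(a, b)), cons(cons(a, b), a), b)), m(cons(a, cons(a, b)), cons(cons(a, a), a), b), b), cons(a, b)), cons(0, a), b)  →  m(cons(m(cons(a, cons(a, b)), m(cons(a, cons(a, b)), cons(cons(a, a), a), b), b), cons(a, b)), cons(0, a), b)   [R6 at 1.1.1.2]
2. m(cons(m(cons(a, cons(a, b)), m(cons(a, cons(a, b)), cons(cons(a, a), a), b), b), cons(a, b)), cons(0, a), b)  →  m(cons(m(cons(a, cons(a, b)), cons(a, a), b), cons(a, b)), cons(0, a), b)   [R6 at 1.1.2]
3. m(cons(m(cons(a, cons(a, b)), cons(a, a), b), cons(a, b)), cons(0, a), b)  →  m(cons(a, cons(a, b)), cons(0, a), b)   [R6 at 1.1]
4. m(cons(a, cons(a, b)), cons(0, a), b)  →  0   [R6 at ε]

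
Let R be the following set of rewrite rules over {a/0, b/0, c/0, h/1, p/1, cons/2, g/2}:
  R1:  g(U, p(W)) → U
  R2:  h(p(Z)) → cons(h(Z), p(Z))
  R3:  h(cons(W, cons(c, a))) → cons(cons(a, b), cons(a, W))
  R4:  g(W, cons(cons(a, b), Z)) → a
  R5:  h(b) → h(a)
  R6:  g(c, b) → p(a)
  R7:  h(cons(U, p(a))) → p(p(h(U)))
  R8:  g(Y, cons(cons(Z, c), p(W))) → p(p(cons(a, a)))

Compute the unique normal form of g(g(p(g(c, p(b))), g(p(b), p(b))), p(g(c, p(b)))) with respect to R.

p(c)

1. g(g(p(g(c, p(b))), g(p(b), p(b))), p(g(c, p(b))))  →  g(p(g(c, p(b))), g(p(b), p(b)))   [R1 at ε]
2. g(p(g(c, p(b))), g(p(b), p(b)))  →  g(p(c), g(p(b), p(b)))   [R1 at 1.1]
3. g(p(c), g(p(b), p(b)))  →  g(p(c), p(b))   [R1 at 2]
4. g(p(c), p(b))  →  p(c)   [R1 at ε]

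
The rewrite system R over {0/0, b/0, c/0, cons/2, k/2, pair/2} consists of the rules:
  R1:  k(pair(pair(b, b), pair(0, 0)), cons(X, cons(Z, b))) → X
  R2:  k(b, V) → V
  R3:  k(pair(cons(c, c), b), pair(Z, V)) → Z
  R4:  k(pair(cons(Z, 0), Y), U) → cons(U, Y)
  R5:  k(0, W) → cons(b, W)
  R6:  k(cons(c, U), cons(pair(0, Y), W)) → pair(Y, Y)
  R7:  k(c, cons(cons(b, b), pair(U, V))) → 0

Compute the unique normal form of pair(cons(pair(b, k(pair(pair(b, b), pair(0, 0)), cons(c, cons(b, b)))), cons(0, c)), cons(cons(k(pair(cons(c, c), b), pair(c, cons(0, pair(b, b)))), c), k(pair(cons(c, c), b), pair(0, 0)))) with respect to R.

pair(cons(pair(b, c), cons(0, c)), cons(cons(c, c), 0))

1. pair(cons(pair(b, k(pair(pair(b, b), pair(0, 0)), cons(c, cons(b, b)))), cons(0, c)), cons(cons(k(pair(cons(c, c), b), pair(c, cons(0, pair(b, b)))), c), k(pair(cons(c, c), b), pair(0, 0))))  →  pair(cons(pair(b, c), cons(0, c)), cons(cons(k(pair(cons(c, c), b), pair(c, cons(0, pair(b, b)))), c), k(pair(cons(c, c), b), pair(0, 0))))   [R1 at 1.1.2]
2. pair(cons(pair(b, c), cons(0, c)), cons(cons(k(pair(cons(c, c), b), pair(c, cons(0, pair(b, b)))), c), k(pair(cons(c, c), b), pair(0, 0))))  →  pair(cons(pair(b, c), cons(0, c)), cons(cons(c, c), k(pair(cons(c, c), b), pair(0, 0))))   [R3 at 2.1.1]
3. pair(cons(pair(b, c), cons(0, c)), cons(cons(c, c), k(pair(cons(c, c), b), pair(0, 0))))  →  pair(cons(pair(b, c), cons(0, c)), cons(cons(c, c), 0))   [R3 at 2.2]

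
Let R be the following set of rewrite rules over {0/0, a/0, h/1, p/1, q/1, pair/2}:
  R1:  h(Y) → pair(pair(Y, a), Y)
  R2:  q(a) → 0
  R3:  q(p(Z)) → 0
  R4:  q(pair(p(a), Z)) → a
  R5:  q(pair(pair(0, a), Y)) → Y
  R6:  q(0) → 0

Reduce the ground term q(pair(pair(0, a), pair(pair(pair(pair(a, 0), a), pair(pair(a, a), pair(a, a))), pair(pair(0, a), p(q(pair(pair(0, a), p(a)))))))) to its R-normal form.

pair(pair(pair(pair(a, 0), a), pair(pair(a, a), pair(a, a))), pair(pair(0, a), p(p(a))))

1. q(pair(pair(0, a), pair(pair(pair(pair(a, 0), a), pair(pair(a, a), pair(a, a))), pair(pair(0, a), p(q(pair(pair(0, a), p(a))))))))  →  pair(pair(pair(pair(a, 0), a), pair(pair(a, a), pair(a, a))), pair(pair(0, a), p(q(pair(pair(0, a), p(a))))))   [R5 at ε]
2. pair(pair(pair(pair(a, 0), a), pair(pair(a, a), pair(a, a))), pair(pair(0, a), p(q(pair(pair(0, a), p(a))))))  →  pair(pair(pair(pair(a, 0), a), pair(pair(a, a), pair(a, a))), pair(pair(0, a), p(p(a))))   [R5 at 2.2.1]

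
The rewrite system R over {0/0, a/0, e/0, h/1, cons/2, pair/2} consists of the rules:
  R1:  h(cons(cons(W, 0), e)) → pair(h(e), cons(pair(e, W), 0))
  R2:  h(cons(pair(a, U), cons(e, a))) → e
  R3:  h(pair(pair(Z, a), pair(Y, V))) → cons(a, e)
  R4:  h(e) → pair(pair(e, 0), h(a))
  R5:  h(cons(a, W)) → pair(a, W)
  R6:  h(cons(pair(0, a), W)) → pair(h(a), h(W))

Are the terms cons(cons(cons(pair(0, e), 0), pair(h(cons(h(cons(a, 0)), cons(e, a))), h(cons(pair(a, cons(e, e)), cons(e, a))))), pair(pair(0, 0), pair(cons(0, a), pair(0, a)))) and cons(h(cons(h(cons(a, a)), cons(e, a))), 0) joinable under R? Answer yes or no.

Reduce t₁ = cons(cons(cons(pair(0, e), 0), pair(h(cons(h(cons(a, 0)), cons(e, a))), h(cons(pair(a, cons(e, e)), cons(e, a))))), pair(pair(0, 0), pair(cons(0, a), pair(0, a)))):
1. cons(cons(cons(pair(0, e), 0), pair(h(cons(h(cons(a, 0)), cons(e, a))), h(cons(pair(a, cons(e, e)), cons(e, a))))), pair(pair(0, 0), pair(cons(0, a), pair(0, a))))  →  cons(cons(cons(pair(0, e), 0), pair(h(cons(pair(a, 0), cons(e, a))), h(cons(pair(a, cons(e, e)), cons(e, a))))), pair(pair(0, 0), pair(cons(0, a), pair(0, a))))   [R5 at 1.2.1.1.1]
2. cons(cons(cons(pair(0, e), 0), pair(h(cons(pair(a, 0), cons(e, a))), h(cons(pair(a, cons(e, e)), cons(e, a))))), pair(pair(0, 0), pair(cons(0, a), pair(0, a))))  →  cons(cons(cons(pair(0, e), 0), pair(e, h(cons(pair(a, cons(e, e)), cons(e, a))))), pair(pair(0, 0), pair(cons(0, a), pair(0, a))))   [R2 at 1.2.1]
3. cons(cons(cons(pair(0, e), 0), pair(e, h(cons(pair(a, cons(e, e)), cons(e, a))))), pair(pair(0, 0), pair(cons(0, a), pair(0, a))))  →  cons(cons(cons(pair(0, e), 0), pair(e, e)), pair(pair(0, 0), pair(cons(0, a), pair(0, a))))   [R2 at 1.2.2]

Reduce t₂ = cons(h(cons(h(cons(a, a)), cons(e, a))), 0):
1. cons(h(cons(h(cons(a, a)), cons(e, a))), 0)  →  cons(h(cons(pair(a, a), cons(e, a))), 0)   [R5 at 1.1.1]
2. cons(h(cons(pair(a, a), cons(e, a))), 0)  →  cons(e, 0)   [R2 at 1]

no — NF(t₁) = cons(cons(cons(pair(0, e), 0), pair(e, e)), pair(pair(0, 0), pair(cons(0, a), pair(0, a)))), NF(t₂) = cons(e, 0)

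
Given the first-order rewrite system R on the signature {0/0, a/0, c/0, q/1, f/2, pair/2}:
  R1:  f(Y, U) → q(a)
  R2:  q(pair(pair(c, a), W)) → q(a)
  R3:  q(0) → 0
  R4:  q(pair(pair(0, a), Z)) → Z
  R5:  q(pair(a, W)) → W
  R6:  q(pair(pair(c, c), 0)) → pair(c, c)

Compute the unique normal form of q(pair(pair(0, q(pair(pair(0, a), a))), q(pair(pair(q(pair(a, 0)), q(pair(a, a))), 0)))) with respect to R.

0

1. q(pair(pair(0, q(pair(pair(0, a), a))), q(pair(pair(q(pair(a, 0)), q(pair(a, a))), 0))))  →  q(pair(pair(0, a), q(pair(pair(q(pair(a, 0)), q(pair(a, a))), 0))))   [R4 at 1.1.2]
2. q(pair(pair(0, a), q(pair(pair(q(pair(a, 0)), q(pair(a, a))), 0))))  →  q(pair(pair(q(pair(a, 0)), q(pair(a, a))), 0))   [R4 at ε]
3. q(pair(pair(q(pair(a, 0)), q(pair(a, a))), 0))  →  q(pair(pair(0, q(pair(a, a))), 0))   [R5 at 1.1.1]
4. q(pair(pair(0, q(pair(a, a))), 0))  →  q(pair(pair(0, a), 0))   [R5 at 1.1.2]
5. q(pair(pair(0, a), 0))  →  0   [R4 at ε]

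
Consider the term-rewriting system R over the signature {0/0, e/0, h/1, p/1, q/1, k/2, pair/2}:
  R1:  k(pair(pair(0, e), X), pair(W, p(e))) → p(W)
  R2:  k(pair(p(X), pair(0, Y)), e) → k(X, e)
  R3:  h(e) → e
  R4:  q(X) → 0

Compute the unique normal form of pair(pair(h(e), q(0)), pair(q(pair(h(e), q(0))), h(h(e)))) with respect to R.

pair(pair(e, 0), pair(0, e))

1. pair(pair(h(e), q(0)), pair(q(pair(h(e), q(0))), h(h(e))))  →  pair(pair(e, q(0)), pair(q(pair(h(e), q(0))), h(h(e))))   [R3 at 1.1]
2. pair(pair(e, q(0)), pair(q(pair(h(e), q(0))), h(h(e))))  →  pair(pair(e, 0), pair(q(pair(h(e), q(0))), h(h(e))))   [R4 at 1.2]
3. pair(pair(e, 0), pair(q(pair(h(e), q(0))), h(h(e))))  →  pair(pair(e, 0), pair(0, h(h(e))))   [R4 at 2.1]
4. pair(pair(e, 0), pair(0, h(h(e))))  →  pair(pair(e, 0), pair(0, h(e)))   [R3 at 2.2.1]
5. pair(pair(e, 0), pair(0, h(e)))  →  pair(pair(e, 0), pair(0, e))   [R3 at 2.2]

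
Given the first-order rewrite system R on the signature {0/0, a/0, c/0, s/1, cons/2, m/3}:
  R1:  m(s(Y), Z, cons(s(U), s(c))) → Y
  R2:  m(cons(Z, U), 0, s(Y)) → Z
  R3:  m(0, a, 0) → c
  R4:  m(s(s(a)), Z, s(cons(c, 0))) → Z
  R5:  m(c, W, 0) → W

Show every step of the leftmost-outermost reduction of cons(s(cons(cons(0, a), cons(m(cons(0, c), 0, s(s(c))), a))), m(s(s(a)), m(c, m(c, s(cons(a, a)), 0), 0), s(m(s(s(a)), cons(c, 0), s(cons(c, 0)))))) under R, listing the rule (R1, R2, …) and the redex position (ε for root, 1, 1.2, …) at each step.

cons(s(cons(cons(0, a), cons(0, a))), s(cons(a, a)))

1. cons(s(cons(cons(0, a), cons(m(cons(0, c), 0, s(s(c))), a))), m(s(s(a)), m(c, m(c, s(cons(a, a)), 0), 0), s(m(s(s(a)), cons(c, 0), s(cons(c, 0))))))  →  cons(s(cons(cons(0, a), cons(0, a))), m(s(s(a)), m(c, m(c, s(cons(a, a)), 0), 0), s(m(s(s(a)), cons(c, 0), s(cons(c, 0))))))   [R2 at 1.1.2.1]
2. cons(s(cons(cons(0, a), cons(0, a))), m(s(s(a)), m(c, m(c, s(cons(a, a)), 0), 0), s(m(s(s(a)), cons(c, 0), s(cons(c, 0))))))  →  cons(s(cons(cons(0, a), cons(0, a))), m(s(s(a)), m(c, s(cons(a, a)), 0), s(m(s(s(a)), cons(c, 0), s(cons(c, 0))))))   [R5 at 2.2]
3. cons(s(cons(cons(0, a), cons(0, a))), m(s(s(a)), m(c, s(cons(a, a)), 0), s(m(s(s(a)), cons(c, 0), s(cons(c, 0))))))  →  cons(s(cons(cons(0, a), cons(0, a))), m(s(s(a)), s(cons(a, a)), s(m(s(s(a)), cons(c, 0), s(cons(c, 0))))))   [R5 at 2.2]
4. cons(s(cons(cons(0, a), cons(0, a))), m(s(s(a)), s(cons(a, a)), s(m(s(s(a)), cons(c, 0), s(cons(c, 0))))))  →  cons(s(cons(cons(0, a), cons(0, a))), m(s(s(a)), s(cons(a, a)), s(cons(c, 0))))   [R4 at 2.3.1]
5. cons(s(cons(cons(0, a), cons(0, a))), m(s(s(a)), s(cons(a, a)), s(cons(c, 0))))  →  cons(s(cons(cons(0, a), cons(0, a))), s(cons(a, a)))   [R4 at 2]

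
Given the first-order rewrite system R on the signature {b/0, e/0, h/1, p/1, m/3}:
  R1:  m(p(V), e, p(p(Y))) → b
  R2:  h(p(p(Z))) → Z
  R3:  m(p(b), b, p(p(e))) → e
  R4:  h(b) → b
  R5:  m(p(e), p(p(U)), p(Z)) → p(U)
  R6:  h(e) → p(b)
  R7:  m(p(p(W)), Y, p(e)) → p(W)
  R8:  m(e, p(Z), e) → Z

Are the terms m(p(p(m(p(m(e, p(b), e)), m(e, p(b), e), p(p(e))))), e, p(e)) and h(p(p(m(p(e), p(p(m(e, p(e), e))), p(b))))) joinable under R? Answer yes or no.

yes — NF(t₁) = p(e), NF(t₂) = p(e)

Reduce t₁ = m(p(p(m(p(m(e, p(b), e)), m(e, p(b), e), p(p(e))))), e, p(e)):
1. m(p(p(m(p(m(e, p(b), e)), m(e, p(b), e), p(p(e))))), e, p(e))  →  p(m(p(m(e, p(b), e)), m(e, p(b), e), p(p(e))))   [R7 at ε]
2. p(m(p(m(e, p(b), e)), m(e, p(b), e), p(p(e))))  →  p(m(p(b), m(e, p(b), e), p(p(e))))   [R8 at 1.1.1]
3. p(m(p(b), m(e, p(b), e), p(p(e))))  →  p(m(p(b), b, p(p(e))))   [R8 at 1.2]
4. p(m(p(b), b, p(p(e))))  →  p(e)   [R3 at 1]

Reduce t₂ = h(p(p(m(p(e), p(p(m(e, p(e), e))), p(b))))):
1. h(p(p(m(p(e), p(p(m(e, p(e), e))), p(b)))))  →  m(p(e), p(p(m(e, p(e), e))), p(b))   [R2 at ε]
2. m(p(e), p(p(m(e, p(e), e))), p(b))  →  p(m(e, p(e), e))   [R5 at ε]
3. p(m(e, p(e), e))  →  p(e)   [R8 at 1]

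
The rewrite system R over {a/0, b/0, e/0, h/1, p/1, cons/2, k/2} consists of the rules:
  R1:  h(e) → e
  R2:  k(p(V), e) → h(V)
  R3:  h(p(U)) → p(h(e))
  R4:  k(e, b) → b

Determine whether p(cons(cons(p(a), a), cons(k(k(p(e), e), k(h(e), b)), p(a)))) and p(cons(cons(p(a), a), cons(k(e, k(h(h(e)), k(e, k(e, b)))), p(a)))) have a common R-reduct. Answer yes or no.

Reduce t₁ = p(cons(cons(p(a), a), cons(k(k(p(e), e), k(h(e), b)), p(a)))):
1. p(cons(cons(p(a), a), cons(k(k(p(e), e), k(h(e), b)), p(a))))  →  p(cons(cons(p(a), a), cons(k(h(e), k(h(e), b)), p(a))))   [R2 at 1.2.1.1]
2. p(cons(cons(p(a), a), cons(k(h(e), k(h(e), b)), p(a))))  →  p(cons(cons(p(a), a), cons(k(e, k(h(e), b)), p(a))))   [R1 at 1.2.1.1]
3. p(cons(cons(p(a), a), cons(k(e, k(h(e), b)), p(a))))  →  p(cons(cons(p(a), a), cons(k(e, k(e, b)), p(a))))   [R1 at 1.2.1.2.1]
4. p(cons(cons(p(a), a), cons(k(e, k(e, b)), p(a))))  →  p(cons(cons(p(a), a), cons(k(e, b), p(a))))   [R4 at 1.2.1.2]
5. p(cons(cons(p(a), a), cons(k(e, b), p(a))))  →  p(cons(cons(p(a), a), cons(b, p(a))))   [R4 at 1.2.1]

Reduce t₂ = p(cons(cons(p(a), a), cons(k(e, k(h(h(e)), k(e, k(e, b)))), p(a)))):
1. p(cons(cons(p(a), a), cons(k(e, k(h(h(e)), k(e, k(e, b)))), p(a))))  →  p(cons(cons(p(a), a), cons(k(e, k(h(e), k(e, k(e, b)))), p(a))))   [R1 at 1.2.1.2.1.1]
2. p(cons(cons(p(a), a), cons(k(e, k(h(e), k(e, k(e, b)))), p(a))))  →  p(cons(cons(p(a), a), cons(k(e, k(e, k(e, k(e, b)))), p(a))))   [R1 at 1.2.1.2.1]
3. p(cons(cons(p(a), a), cons(k(e, k(e, k(e, k(e, b)))), p(a))))  →  p(cons(cons(p(a), a), cons(k(e, k(e, k(e, b))), p(a))))   [R4 at 1.2.1.2.2.2]
4. p(cons(cons(p(a), a), cons(k(e, k(e, k(e, b))), p(a))))  →  p(cons(cons(p(a), a), cons(k(e, k(e, b)), p(a))))   [R4 at 1.2.1.2.2]
5. p(cons(cons(p(a), a), cons(k(e, k(e, b)), p(a))))  →  p(cons(cons(p(a), a), cons(k(e, b), p(a))))   [R4 at 1.2.1.2]
6. p(cons(cons(p(a), a), cons(k(e, b), p(a))))  →  p(cons(cons(p(a), a), cons(b, p(a))))   [R4 at 1.2.1]

yes — NF(t₁) = p(cons(cons(p(a), a), cons(b, p(a)))), NF(t₂) = p(cons(cons(p(a), a), cons(b, p(a))))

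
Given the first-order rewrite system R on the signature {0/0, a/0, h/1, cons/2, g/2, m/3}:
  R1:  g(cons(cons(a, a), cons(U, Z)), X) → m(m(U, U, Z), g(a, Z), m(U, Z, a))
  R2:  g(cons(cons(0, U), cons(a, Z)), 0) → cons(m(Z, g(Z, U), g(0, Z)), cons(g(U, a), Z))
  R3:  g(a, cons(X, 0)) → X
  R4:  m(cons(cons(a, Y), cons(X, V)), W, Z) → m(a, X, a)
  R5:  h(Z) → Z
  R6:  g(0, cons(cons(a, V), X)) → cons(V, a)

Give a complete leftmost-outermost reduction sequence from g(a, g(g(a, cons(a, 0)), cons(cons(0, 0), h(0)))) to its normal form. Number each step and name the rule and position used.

0

1. g(a, g(g(a, cons(a, 0)), cons(cons(0, 0), h(0))))  →  g(a, g(a, cons(cons(0, 0), h(0))))   [R3 at 2.1]
2. g(a, g(a, cons(cons(0, 0), h(0))))  →  g(a, g(a, cons(cons(0, 0), 0)))   [R5 at 2.2.2]
3. g(a, g(a, cons(cons(0, 0), 0)))  →  g(a, cons(0, 0))   [R3 at 2]
4. g(a, cons(0, 0))  →  0   [R3 at ε]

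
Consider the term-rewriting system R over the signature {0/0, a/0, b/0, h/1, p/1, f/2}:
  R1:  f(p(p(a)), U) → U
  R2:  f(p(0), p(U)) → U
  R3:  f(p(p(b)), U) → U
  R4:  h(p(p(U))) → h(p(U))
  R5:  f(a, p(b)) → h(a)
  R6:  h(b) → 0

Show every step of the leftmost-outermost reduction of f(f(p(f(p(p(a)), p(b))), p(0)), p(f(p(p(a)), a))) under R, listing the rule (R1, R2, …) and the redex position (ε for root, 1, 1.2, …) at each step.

1. f(f(p(f(p(p(a)), p(b))), p(0)), p(f(p(p(a)), a)))  →  f(f(p(p(b)), p(0)), p(f(p(p(a)), a)))   [R1 at 1.1.1]
2. f(f(p(p(b)), p(0)), p(f(p(p(a)), a)))  →  f(p(0), p(f(p(p(a)), a)))   [R3 at 1]
3. f(p(0), p(f(p(p(a)), a)))  →  f(p(p(a)), a)   [R2 at ε]
4. f(p(p(a)), a)  →  a   [R1 at ε]

a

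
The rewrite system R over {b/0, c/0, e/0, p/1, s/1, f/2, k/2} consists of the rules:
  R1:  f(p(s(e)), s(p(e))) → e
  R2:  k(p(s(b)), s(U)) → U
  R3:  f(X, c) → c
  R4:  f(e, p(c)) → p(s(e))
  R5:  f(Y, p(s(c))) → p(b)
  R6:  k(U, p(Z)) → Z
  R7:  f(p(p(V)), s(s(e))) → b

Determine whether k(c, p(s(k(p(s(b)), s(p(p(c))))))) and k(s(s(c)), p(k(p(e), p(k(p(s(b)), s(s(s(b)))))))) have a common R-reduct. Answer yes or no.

Reduce t₁ = k(c, p(s(k(p(s(b)), s(p(p(c))))))):
1. k(c, p(s(k(p(s(b)), s(p(p(c)))))))  →  s(k(p(s(b)), s(p(p(c)))))   [R6 at ε]
2. s(k(p(s(b)), s(p(p(c)))))  →  s(p(p(c)))   [R2 at 1]

Reduce t₂ = k(s(s(c)), p(k(p(e), p(k(p(s(b)), s(s(s(b)))))))):
1. k(s(s(c)), p(k(p(e), p(k(p(s(b)), s(s(s(b))))))))  →  k(p(e), p(k(p(s(b)), s(s(s(b))))))   [R6 at ε]
2. k(p(e), p(k(p(s(b)), s(s(s(b))))))  →  k(p(s(b)), s(s(s(b))))   [R6 at ε]
3. k(p(s(b)), s(s(s(b))))  →  s(s(b))   [R2 at ε]

no — NF(t₁) = s(p(p(c))), NF(t₂) = s(s(b))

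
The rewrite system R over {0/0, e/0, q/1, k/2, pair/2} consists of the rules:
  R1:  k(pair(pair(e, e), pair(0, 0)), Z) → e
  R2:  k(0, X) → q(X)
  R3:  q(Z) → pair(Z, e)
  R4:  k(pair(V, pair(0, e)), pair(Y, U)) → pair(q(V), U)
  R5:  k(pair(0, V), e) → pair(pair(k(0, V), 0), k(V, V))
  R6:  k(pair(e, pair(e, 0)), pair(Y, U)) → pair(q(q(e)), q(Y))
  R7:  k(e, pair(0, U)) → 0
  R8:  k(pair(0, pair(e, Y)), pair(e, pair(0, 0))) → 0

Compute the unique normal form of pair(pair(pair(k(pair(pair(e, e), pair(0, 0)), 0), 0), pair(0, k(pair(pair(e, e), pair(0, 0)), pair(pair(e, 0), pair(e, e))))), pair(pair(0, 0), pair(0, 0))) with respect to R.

1. pair(pair(pair(k(pair(pair(e, e), pair(0, 0)), 0), 0), pair(0, k(pair(pair(e, e), pair(0, 0)), pair(pair(e, 0), pair(e, e))))), pair(pair(0, 0), pair(0, 0)))  →  pair(pair(pair(e, 0), pair(0, k(pair(pair(e, e), pair(0, 0)), pair(pair(e, 0), pair(e, e))))), pair(pair(0, 0), pair(0, 0)))   [R1 at 1.1.1]
2. pair(pair(pair(e, 0), pair(0, k(pair(pair(e, e), pair(0, 0)), pair(pair(e, 0), pair(e, e))))), pair(pair(0, 0), pair(0, 0)))  →  pair(pair(pair(e, 0), pair(0, e)), pair(pair(0, 0), pair(0, 0)))   [R1 at 1.2.2]

pair(pair(pair(e, 0), pair(0, e)), pair(pair(0, 0), pair(0, 0)))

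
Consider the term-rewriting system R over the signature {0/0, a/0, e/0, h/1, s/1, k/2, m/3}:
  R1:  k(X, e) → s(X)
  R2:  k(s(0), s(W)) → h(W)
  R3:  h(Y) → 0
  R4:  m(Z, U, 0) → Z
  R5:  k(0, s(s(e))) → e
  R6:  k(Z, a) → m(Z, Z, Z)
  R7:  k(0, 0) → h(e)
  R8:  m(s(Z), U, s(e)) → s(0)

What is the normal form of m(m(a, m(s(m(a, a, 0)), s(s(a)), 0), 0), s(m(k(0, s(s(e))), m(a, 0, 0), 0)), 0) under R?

a

1. m(m(a, m(s(m(a, a, 0)), s(s(a)), 0), 0), s(m(k(0, s(s(e))), m(a, 0, 0), 0)), 0)  →  m(a, m(s(m(a, a, 0)), s(s(a)), 0), 0)   [R4 at ε]
2. m(a, m(s(m(a, a, 0)), s(s(a)), 0), 0)  →  a   [R4 at ε]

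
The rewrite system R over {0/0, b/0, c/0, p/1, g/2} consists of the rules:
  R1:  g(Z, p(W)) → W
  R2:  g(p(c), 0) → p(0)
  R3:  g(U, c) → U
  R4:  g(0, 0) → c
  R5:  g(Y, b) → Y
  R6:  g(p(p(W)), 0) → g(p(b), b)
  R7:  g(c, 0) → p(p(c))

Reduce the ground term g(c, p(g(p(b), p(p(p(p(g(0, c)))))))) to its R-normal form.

p(p(p(0)))

1. g(c, p(g(p(b), p(p(p(p(g(0, c))))))))  →  g(p(b), p(p(p(p(g(0, c))))))   [R1 at ε]
2. g(p(b), p(p(p(p(g(0, c))))))  →  p(p(p(g(0, c))))   [R1 at ε]
3. p(p(p(g(0, c))))  →  p(p(p(0)))   [R3 at 1.1.1]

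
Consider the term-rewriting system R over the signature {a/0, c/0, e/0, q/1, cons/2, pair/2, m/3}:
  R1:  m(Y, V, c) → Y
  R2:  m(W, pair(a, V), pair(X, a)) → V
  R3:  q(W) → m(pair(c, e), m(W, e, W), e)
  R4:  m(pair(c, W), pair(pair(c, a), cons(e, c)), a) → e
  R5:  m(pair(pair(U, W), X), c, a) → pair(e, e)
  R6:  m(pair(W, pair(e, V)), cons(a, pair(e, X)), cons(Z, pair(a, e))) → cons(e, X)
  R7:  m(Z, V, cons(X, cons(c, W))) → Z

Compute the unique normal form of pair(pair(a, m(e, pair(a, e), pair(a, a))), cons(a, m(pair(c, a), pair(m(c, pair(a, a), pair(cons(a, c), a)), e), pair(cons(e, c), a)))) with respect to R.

1. pair(pair(a, m(e, pair(a, e), pair(a, a))), cons(a, m(pair(c, a), pair(m(c, pair(a, a), pair(cons(a, c), a)), e), pair(cons(e, c), a))))  →  pair(pair(a, e), cons(a, m(pair(c, a), pair(m(c, pair(a, a), pair(cons(a, c), a)), e), pair(cons(e, c), a))))   [R2 at 1.2]
2. pair(pair(a, e), cons(a, m(pair(c, a), pair(m(c, pair(a, a), pair(cons(a, c), a)), e), pair(cons(e, c), a))))  →  pair(pair(a, e), cons(a, m(pair(c, a), pair(a, e), pair(cons(e, c), a))))   [R2 at 2.2.2.1]
3. pair(pair(a, e), cons(a, m(pair(c, a), pair(a, e), pair(cons(e, c), a))))  →  pair(pair(a, e), cons(a, e))   [R2 at 2.2]

pair(pair(a, e), cons(a, e))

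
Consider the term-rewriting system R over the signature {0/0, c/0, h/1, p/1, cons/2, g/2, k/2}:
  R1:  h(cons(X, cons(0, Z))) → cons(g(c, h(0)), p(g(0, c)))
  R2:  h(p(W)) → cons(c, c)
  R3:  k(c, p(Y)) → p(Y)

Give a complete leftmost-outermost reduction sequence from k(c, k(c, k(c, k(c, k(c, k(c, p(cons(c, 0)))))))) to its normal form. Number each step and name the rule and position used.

1. k(c, k(c, k(c, k(c, k(c, k(c, p(cons(c, 0))))))))  →  k(c, k(c, k(c, k(c, k(c, p(cons(c, 0)))))))   [R3 at 2.2.2.2.2]
2. k(c, k(c, k(c, k(c, k(c, p(cons(c, 0)))))))  →  k(c, k(c, k(c, k(c, p(cons(c, 0))))))   [R3 at 2.2.2.2]
3. k(c, k(c, k(c, k(c, p(cons(c, 0))))))  →  k(c, k(c, k(c, p(cons(c, 0)))))   [R3 at 2.2.2]
4. k(c, k(c, k(c, p(cons(c, 0)))))  →  k(c, k(c, p(cons(c, 0))))   [R3 at 2.2]
5. k(c, k(c, p(cons(c, 0))))  →  k(c, p(cons(c, 0)))   [R3 at 2]
6. k(c, p(cons(c, 0)))  →  p(cons(c, 0))   [R3 at ε]

p(cons(c, 0))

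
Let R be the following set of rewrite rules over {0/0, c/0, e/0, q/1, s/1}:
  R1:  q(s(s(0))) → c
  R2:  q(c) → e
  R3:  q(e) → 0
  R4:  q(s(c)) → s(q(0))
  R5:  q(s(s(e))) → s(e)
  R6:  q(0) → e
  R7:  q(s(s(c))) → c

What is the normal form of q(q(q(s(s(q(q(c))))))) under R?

0

1. q(q(q(s(s(q(q(c)))))))  →  q(q(q(s(s(q(e))))))   [R2 at 1.1.1.1.1.1]
2. q(q(q(s(s(q(e))))))  →  q(q(q(s(s(0)))))   [R3 at 1.1.1.1.1]
3. q(q(q(s(s(0)))))  →  q(q(c))   [R1 at 1.1]
4. q(q(c))  →  q(e)   [R2 at 1]
5. q(e)  →  0   [R3 at ε]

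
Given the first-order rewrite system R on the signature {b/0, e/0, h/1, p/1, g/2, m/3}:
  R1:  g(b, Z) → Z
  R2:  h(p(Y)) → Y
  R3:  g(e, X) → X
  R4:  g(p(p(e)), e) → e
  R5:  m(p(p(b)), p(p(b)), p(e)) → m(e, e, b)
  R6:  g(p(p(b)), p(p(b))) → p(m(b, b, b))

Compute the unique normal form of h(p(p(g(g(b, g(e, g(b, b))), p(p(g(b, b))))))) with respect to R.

1. h(p(p(g(g(b, g(e, g(b, b))), p(p(g(b, b)))))))  →  p(g(g(b, g(e, g(b, b))), p(p(g(b, b)))))   [R2 at ε]
2. p(g(g(b, g(e, g(b, b))), p(p(g(b, b)))))  →  p(g(g(e, g(b, b)), p(p(g(b, b)))))   [R1 at 1.1]
3. p(g(g(e, g(b, b)), p(p(g(b, b)))))  →  p(g(g(b, b), p(p(g(b, b)))))   [R3 at 1.1]
4. p(g(g(b, b), p(p(g(b, b)))))  →  p(g(b, p(p(g(b, b)))))   [R1 at 1.1]
5. p(g(b, p(p(g(b, b)))))  →  p(p(p(g(b, b))))   [R1 at 1]
6. p(p(p(g(b, b))))  →  p(p(p(b)))   [R1 at 1.1.1]

p(p(p(b)))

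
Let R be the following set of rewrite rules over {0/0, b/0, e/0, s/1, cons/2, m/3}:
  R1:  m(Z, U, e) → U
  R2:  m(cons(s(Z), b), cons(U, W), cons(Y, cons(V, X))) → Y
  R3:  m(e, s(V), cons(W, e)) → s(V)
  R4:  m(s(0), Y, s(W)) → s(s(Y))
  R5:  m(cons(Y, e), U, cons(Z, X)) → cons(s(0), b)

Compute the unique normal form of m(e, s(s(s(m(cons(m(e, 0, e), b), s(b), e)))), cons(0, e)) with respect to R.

s(s(s(s(b))))

1. m(e, s(s(s(m(cons(m(e, 0, e), b), s(b), e)))), cons(0, e))  →  s(s(s(m(cons(m(e, 0, e), b), s(b), e))))   [R3 at ε]
2. s(s(s(m(cons(m(e, 0, e), b), s(b), e))))  →  s(s(s(s(b))))   [R1 at 1.1.1]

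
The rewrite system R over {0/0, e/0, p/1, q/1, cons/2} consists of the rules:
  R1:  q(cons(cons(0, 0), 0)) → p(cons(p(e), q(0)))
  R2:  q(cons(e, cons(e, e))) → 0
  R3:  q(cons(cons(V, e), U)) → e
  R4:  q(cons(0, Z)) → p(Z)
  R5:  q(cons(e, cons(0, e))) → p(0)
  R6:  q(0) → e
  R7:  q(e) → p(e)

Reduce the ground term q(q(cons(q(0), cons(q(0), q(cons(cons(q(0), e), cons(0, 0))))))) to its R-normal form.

1. q(q(cons(q(0), cons(q(0), q(cons(cons(q(0), e), cons(0, 0)))))))  →  q(q(cons(e, cons(q(0), q(cons(cons(q(0), e), cons(0, 0)))))))   [R6 at 1.1.1]
2. q(q(cons(e, cons(q(0), q(cons(cons(q(0), e), cons(0, 0)))))))  →  q(q(cons(e, cons(e, q(cons(cons(q(0), e), cons(0, 0)))))))   [R6 at 1.1.2.1]
3. q(q(cons(e, cons(e, q(cons(cons(q(0), e), cons(0, 0)))))))  →  q(q(cons(e, cons(e, e))))   [R3 at 1.1.2.2]
4. q(q(cons(e, cons(e, e))))  →  q(0)   [R2 at 1]
5. q(0)  →  e   [R6 at ε]

e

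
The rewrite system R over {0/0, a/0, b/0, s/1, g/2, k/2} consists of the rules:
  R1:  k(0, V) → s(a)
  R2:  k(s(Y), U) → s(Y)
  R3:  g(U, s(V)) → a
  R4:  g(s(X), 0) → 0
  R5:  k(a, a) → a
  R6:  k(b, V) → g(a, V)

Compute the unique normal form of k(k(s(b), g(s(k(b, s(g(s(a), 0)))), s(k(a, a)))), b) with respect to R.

s(b)

1. k(k(s(b), g(s(k(b, s(g(s(a), 0)))), s(k(a, a)))), b)  →  k(s(b), b)   [R2 at 1]
2. k(s(b), b)  →  s(b)   [R2 at ε]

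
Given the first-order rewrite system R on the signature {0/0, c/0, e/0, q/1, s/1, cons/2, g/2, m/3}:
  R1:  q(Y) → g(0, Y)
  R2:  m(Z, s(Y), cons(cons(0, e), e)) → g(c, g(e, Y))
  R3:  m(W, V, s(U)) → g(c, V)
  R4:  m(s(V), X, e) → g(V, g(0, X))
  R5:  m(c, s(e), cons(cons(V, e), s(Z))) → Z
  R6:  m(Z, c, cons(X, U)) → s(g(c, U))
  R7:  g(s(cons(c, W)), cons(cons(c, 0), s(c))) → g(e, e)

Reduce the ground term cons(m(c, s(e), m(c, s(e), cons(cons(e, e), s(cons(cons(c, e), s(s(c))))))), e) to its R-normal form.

1. cons(m(c, s(e), m(c, s(e), cons(cons(e, e), s(cons(cons(c, e), s(s(c))))))), e)  →  cons(m(c, s(e), cons(cons(c, e), s(s(c)))), e)   [R5 at 1.3]
2. cons(m(c, s(e), cons(cons(c, e), s(s(c)))), e)  →  cons(s(c), e)   [R5 at 1]

cons(s(c), e)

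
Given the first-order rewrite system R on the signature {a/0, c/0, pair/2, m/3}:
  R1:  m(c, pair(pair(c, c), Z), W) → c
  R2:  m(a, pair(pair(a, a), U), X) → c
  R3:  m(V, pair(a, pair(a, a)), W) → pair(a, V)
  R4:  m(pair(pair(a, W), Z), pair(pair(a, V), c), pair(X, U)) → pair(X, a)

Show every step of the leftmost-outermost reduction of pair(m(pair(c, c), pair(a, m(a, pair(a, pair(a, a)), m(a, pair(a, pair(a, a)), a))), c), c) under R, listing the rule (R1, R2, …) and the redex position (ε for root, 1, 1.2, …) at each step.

pair(pair(a, pair(c, c)), c)

1. pair(m(pair(c, c), pair(a, m(a, pair(a, pair(a, a)), m(a, pair(a, pair(a, a)), a))), c), c)  →  pair(m(pair(c, c), pair(a, pair(a, a)), c), c)   [R3 at 1.2.2]
2. pair(m(pair(c, c), pair(a, pair(a, a)), c), c)  →  pair(pair(a, pair(c, c)), c)   [R3 at 1]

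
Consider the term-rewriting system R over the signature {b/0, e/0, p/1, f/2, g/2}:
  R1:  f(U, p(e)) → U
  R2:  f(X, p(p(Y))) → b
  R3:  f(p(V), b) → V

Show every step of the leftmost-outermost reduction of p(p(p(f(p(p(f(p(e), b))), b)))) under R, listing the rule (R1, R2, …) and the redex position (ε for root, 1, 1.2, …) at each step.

1. p(p(p(f(p(p(f(p(e), b))), b))))  →  p(p(p(p(f(p(e), b)))))   [R3 at 1.1.1]
2. p(p(p(p(f(p(e), b)))))  →  p(p(p(p(e))))   [R3 at 1.1.1.1]

p(p(p(p(e))))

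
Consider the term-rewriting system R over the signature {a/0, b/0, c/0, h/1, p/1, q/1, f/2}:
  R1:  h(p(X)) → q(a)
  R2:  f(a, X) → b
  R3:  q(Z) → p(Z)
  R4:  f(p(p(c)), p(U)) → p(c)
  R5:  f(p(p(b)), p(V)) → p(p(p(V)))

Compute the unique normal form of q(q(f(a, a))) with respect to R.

p(p(b))

1. q(q(f(a, a)))  →  p(q(f(a, a)))   [R3 at ε]
2. p(q(f(a, a)))  →  p(p(f(a, a)))   [R3 at 1]
3. p(p(f(a, a)))  →  p(p(b))   [R2 at 1.1]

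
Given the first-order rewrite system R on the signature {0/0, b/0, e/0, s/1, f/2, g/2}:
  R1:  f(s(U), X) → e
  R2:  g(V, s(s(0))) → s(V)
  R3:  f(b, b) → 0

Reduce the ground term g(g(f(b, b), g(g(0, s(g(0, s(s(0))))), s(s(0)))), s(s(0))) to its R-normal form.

s(s(0))

1. g(g(f(b, b), g(g(0, s(g(0, s(s(0))))), s(s(0)))), s(s(0)))  →  s(g(f(b, b), g(g(0, s(g(0, s(s(0))))), s(s(0)))))   [R2 at ε]
2. s(g(f(b, b), g(g(0, s(g(0, s(s(0))))), s(s(0)))))  →  s(g(0, g(g(0, s(g(0, s(s(0))))), s(s(0)))))   [R3 at 1.1]
3. s(g(0, g(g(0, s(g(0, s(s(0))))), s(s(0)))))  →  s(g(0, s(g(0, s(g(0, s(s(0))))))))   [R2 at 1.2]
4. s(g(0, s(g(0, s(g(0, s(s(0))))))))  →  s(g(0, s(g(0, s(s(0))))))   [R2 at 1.2.1.2.1]
5. s(g(0, s(g(0, s(s(0))))))  →  s(g(0, s(s(0))))   [R2 at 1.2.1]
6. s(g(0, s(s(0))))  →  s(s(0))   [R2 at 1]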